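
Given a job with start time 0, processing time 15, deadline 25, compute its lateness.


Completion = 0 + 15 = 15
Lateness = C - d = 15 - 25
= -10


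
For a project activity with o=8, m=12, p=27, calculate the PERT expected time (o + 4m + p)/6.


te = (o + 4m + p) / 6
= (8 + 4×12 + 27) / 6
= (8 + 48 + 27) / 6
= 83 / 6
= 13.83


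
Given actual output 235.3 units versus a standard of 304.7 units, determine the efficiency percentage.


Efficiency = (actual / standard) × 100
= (235.3 / 304.7) × 100
= 77.2%


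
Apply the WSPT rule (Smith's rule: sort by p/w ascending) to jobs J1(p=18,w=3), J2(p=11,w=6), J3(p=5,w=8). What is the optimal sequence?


WSPT (Smith's rule): sort by p/w ascending
  J3: p/w = 5/8 = 0.625
  J2: p/w = 11/6 = 1.833
  J1: p/w = 18/3 = 6.000
Order: J3 → J2 → J1


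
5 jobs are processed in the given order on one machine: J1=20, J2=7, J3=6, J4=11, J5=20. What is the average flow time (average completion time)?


Completion times:
  J1: completes at 20
  J2: completes at 27
  J3: completes at 33
  J4: completes at 44
  J5: completes at 64
Sum = 188
Average = 188/5
= 37.60


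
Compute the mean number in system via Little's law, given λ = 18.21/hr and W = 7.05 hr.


Little's law: L = λ × W
= 18.21 × 7.05
= 128.38


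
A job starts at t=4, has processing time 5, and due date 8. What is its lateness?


Completion = 4 + 5 = 9
Lateness = C - d = 9 - 8
= 1


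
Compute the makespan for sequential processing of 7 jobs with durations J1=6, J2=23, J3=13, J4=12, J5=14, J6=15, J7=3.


Sequential makespan: sum all processing times
= 6 + 23 + 13 + 12 + 14 + 15 + 3
= 86 time units


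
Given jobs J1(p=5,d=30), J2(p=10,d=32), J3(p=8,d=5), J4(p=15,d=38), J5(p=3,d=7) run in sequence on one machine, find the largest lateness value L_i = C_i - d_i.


Lateness per job (L = C - d):
  J1: C=5, d=30, L=-25
  J2: C=15, d=32, L=-17
  J3: C=23, d=5, L=18
  J4: C=38, d=38, L=0
  J5: C=41, d=7, L=34
Lmax = max(-25, -17, 18, 0, 34)
= 34


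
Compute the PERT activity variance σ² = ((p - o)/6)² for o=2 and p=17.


σ² = ((p - o) / 6)² = (p - o)² / 36
= (17 - 2)² / 36
= 15² / 36
= 225 / 36
= 6.2500


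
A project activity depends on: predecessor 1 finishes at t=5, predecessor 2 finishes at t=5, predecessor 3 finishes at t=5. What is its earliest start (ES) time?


ES = max of all predecessor completion times
Predecessors: [5, 5, 5]
ES = max(5, 5, 5)
= 5


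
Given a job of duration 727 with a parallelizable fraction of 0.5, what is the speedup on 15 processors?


Amdahl's law: T_p = T × ((1-p) + p/N)
= 727 × ((1-0.5) + 0.5/15)
= 727 × (0.50 + 0.0333)
= 727 × 0.5333
= 387.73
Speedup = 727/387.73
= 1.88×


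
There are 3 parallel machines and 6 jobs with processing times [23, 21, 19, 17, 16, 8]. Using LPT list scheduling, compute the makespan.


Jobs (LPT sorted): [23, 21, 19, 17, 16, 8]
Machines: 3
  J=23 → Machine 1 (load: 0+23=23)
  J=21 → Machine 2 (load: 0+21=21)
  J=19 → Machine 3 (load: 0+19=19)
  J=17 → Machine 3 (load: 19+17=36)
  J=16 → Machine 2 (load: 21+16=37)
  J=8 → Machine 1 (load: 23+8=31)
Machine loads: [31, 37, 36]
Makespan = max = 37 time units


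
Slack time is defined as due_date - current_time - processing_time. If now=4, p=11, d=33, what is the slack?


Slack = due - current_time - processing
= 33 - 4 - 11
= 18


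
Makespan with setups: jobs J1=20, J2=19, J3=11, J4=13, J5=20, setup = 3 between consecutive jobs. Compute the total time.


Makespan = Σ processing + (n-1) × setup
= (20 + 19 + 11 + 13 + 20) + (5-1)×3
= 83 + 12
= 95 time units


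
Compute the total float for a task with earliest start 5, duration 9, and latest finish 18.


EF = ES + duration = 5 + 9 = 14
LS = LF - duration = 18 - 9 = 9
Total Float = LF - EF = 18 - 14
(or LS - ES = 9 - 5)
= 4


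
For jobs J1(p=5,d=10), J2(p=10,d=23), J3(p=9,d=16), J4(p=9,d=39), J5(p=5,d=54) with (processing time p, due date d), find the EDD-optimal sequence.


EDD: sort by earliest due date
  J1: d=10, p=5
  J3: d=16, p=9
  J2: d=23, p=10
  J4: d=39, p=9
  J5: d=54, p=5
Order: J1 → J3 → J2 → J4 → J5


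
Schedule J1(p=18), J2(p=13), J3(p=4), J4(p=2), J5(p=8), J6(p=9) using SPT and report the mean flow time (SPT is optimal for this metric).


SPT order: J4 → J3 → J5 → J6 → J2 → J1
Completion times:
  J4: C=2
  J3: C=6
  J5: C=14
  J6: C=23
  J2: C=36
  J1: C=54
Sum = 135, n = 6
Mean flow = 135/6
= 22.50


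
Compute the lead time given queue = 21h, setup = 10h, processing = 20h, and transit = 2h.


Lead time = queue + setup + processing + transit
= 21 + 10 + 20 + 2
= 53 hours


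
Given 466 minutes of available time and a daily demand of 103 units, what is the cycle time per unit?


Cycle time = available time / demand
= 466 / 103
= 4.52 min/unit


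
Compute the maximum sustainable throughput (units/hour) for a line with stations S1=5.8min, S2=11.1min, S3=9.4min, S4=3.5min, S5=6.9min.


Bottleneck = longest station time
Station times: [5.8, 11.1, 9.4, 3.5, 6.9]
Max = 11.1 min
Rate = 60 / 11.1
= 5.41 units/hour (bottleneck: 11.1min)


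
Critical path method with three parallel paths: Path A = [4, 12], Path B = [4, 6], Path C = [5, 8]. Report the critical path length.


Path A: 4 + 12 = 16
Path B: 4 + 6 = 10
Path C: 5 + 8 = 13
Critical path = longest = max(16, 10, 13)
= 16 (Path A)


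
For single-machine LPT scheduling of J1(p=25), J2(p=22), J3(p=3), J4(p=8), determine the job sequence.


LPT: sort by longest processing time first
  J1: p=25
  J2: p=22
  J4: p=8
  J3: p=3
Order: J1 → J2 → J4 → J3


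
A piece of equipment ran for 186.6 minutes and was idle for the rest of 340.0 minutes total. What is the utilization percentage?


Utilization = busy / total × 100
= 186.6 / 340.0 × 100
= 54.9%


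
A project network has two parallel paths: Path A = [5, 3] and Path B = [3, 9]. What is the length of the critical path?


Path A: 5 + 3 = 8
Path B: 3 + 9 = 12
Critical path = longest = max(8, 12)
= 12 (Path B)


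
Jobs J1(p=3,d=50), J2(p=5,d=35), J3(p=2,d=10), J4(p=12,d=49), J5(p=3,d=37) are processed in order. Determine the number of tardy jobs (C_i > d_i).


Completion vs due date:
  J1: C=3, d=50 → on time
  J2: C=8, d=35 → on time
  J3: C=10, d=10 → on time
  J4: C=22, d=49 → on time
  J5: C=25, d=37 → on time
Tardy jobs: none
Count = 0


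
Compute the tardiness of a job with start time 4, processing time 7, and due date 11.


Completion = start + processing = 4 + 7 = 11
Tardiness = max(0, C - d) = max(0, 11 - 11)
= max(0, 0)
= 0


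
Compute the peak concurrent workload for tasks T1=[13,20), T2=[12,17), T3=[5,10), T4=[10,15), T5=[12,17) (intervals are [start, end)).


Check each time point for overlaps:
  t=13: 4 tasks active (T1, T2, T4, T5)
Max concurrent = 4


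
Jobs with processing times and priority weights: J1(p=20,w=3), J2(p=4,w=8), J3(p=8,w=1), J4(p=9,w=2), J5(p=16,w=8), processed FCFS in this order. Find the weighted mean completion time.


Completion times:
  J1: C=20, w×C=3×20=60
  J2: C=24, w×C=8×24=192
  J3: C=32, w×C=1×32=32
  J4: C=41, w×C=2×41=82
  J5: C=57, w×C=8×57=456
Sum w×C = 822
Sum w = 22
Weighted avg = 822/22
= 37.36


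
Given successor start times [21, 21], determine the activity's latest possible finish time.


LF = min of all successor start times
Successors start at: [21, 21]
LF = min(21, 21)
= 21


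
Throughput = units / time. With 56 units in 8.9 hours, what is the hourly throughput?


Throughput = units / time
= 56 / 8.9
= 6.3 units/hour


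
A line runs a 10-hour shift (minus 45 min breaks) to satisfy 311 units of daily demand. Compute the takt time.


Available = 10×60 - 45 = 555 min
Takt time = 555 / 311
= 1.78 min/unit


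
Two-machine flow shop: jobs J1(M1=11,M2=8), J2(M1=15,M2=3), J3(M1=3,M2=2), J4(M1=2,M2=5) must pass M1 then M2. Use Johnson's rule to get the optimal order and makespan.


Johnson's rule:
Group 1 (M1≤M2, sort by M1): ['J4']
Group 2 (M1>M2, sort desc M2): ['J1', 'J2', 'J3']
Sequence: J4 → J1 → J2 → J3
Makespan calculation:
  J4: M1 done=2, M2 done=7
  J1: M1 done=13, M2 done=21
  J2: M1 done=28, M2 done=31
  J3: M1 done=31, M2 done=33
= Sequence: J4 → J1 → J2 → J3, Makespan: 33


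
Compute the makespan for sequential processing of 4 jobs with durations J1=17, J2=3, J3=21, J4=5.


Sequential makespan: sum all processing times
= 17 + 3 + 21 + 5
= 46 time units


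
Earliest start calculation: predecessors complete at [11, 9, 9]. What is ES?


ES = max of all predecessor completion times
Predecessors: [11, 9, 9]
ES = max(11, 9, 9)
= 11


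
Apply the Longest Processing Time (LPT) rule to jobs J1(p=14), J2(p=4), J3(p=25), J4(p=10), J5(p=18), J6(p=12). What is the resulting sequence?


LPT: sort by longest processing time first
  J3: p=25
  J5: p=18
  J1: p=14
  J6: p=12
  J4: p=10
  J2: p=4
Order: J3 → J5 → J1 → J6 → J4 → J2


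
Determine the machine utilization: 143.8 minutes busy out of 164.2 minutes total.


Utilization = busy / total × 100
= 143.8 / 164.2 × 100
= 87.6%


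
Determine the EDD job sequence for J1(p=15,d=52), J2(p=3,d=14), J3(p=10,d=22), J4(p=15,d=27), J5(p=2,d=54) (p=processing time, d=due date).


EDD: sort by earliest due date
  J2: d=14, p=3
  J3: d=22, p=10
  J4: d=27, p=15
  J1: d=52, p=15
  J5: d=54, p=2
Order: J2 → J3 → J4 → J1 → J5


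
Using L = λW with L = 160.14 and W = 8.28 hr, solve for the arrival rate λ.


Little's law: L = λW → λ = L / W
= 160.14 / 8.28
= 19.34 per hour


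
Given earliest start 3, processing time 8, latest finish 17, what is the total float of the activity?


EF = ES + duration = 3 + 8 = 11
LS = LF - duration = 17 - 8 = 9
Total Float = LF - EF = 17 - 11
(or LS - ES = 9 - 3)
= 6


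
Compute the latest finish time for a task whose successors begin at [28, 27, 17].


LF = min of all successor start times
Successors start at: [28, 27, 17]
LF = min(28, 27, 17)
= 17


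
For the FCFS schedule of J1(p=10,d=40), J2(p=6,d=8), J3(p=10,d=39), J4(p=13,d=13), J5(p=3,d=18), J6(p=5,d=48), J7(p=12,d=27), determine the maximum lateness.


Lateness per job (L = C - d):
  J1: C=10, d=40, L=-30
  J2: C=16, d=8, L=8
  J3: C=26, d=39, L=-13
  J4: C=39, d=13, L=26
  J5: C=42, d=18, L=24
  J6: C=47, d=48, L=-1
  J7: C=59, d=27, L=32
Lmax = max(-30, 8, -13, 26, 24, -1, 32)
= 32


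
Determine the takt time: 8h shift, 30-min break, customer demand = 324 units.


Available = 8×60 - 30 = 450 min
Takt time = 450 / 324
= 1.39 min/unit


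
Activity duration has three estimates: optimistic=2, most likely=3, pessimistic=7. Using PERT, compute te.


te = (o + 4m + p) / 6
= (2 + 4×3 + 7) / 6
= (2 + 12 + 7) / 6
= 21 / 6
= 3.50


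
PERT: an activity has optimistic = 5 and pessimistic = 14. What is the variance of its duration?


σ² = ((p - o) / 6)² = (p - o)² / 36
= (14 - 5)² / 36
= 9² / 36
= 81 / 36
= 2.2500


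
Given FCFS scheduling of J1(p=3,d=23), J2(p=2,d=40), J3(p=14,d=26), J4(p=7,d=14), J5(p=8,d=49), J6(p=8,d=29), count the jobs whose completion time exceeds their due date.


Completion vs due date:
  J1: C=3, d=23 → on time
  J2: C=5, d=40 → on time
  J3: C=19, d=26 → on time
  J4: C=26, d=14 → TARDY
  J5: C=34, d=49 → on time
  J6: C=42, d=29 → TARDY
Tardy jobs: J4, J6
Count = 2


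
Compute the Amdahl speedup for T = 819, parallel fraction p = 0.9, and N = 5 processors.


Amdahl's law: T_p = T × ((1-p) + p/N)
= 819 × ((1-0.9) + 0.9/5)
= 819 × (0.10 + 0.1800)
= 819 × 0.2800
= 229.32
Speedup = 819/229.32
= 3.57×


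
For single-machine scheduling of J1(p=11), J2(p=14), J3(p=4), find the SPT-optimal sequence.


SPT: sort by shortest processing time
  J3: p=4
  J1: p=11
  J2: p=14
Order: J3 → J1 → J2


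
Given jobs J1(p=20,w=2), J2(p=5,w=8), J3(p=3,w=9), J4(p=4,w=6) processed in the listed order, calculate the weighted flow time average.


Completion times:
  J1: C=20, w×C=2×20=40
  J2: C=25, w×C=8×25=200
  J3: C=28, w×C=9×28=252
  J4: C=32, w×C=6×32=192
Sum w×C = 684
Sum w = 25
Weighted avg = 684/25
= 27.36


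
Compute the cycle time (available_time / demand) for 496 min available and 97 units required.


Cycle time = available time / demand
= 496 / 97
= 5.11 min/unit


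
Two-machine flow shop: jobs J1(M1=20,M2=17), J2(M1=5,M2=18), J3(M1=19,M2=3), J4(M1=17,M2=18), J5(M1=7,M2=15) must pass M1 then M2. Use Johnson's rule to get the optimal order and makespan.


Johnson's rule:
Group 1 (M1≤M2, sort by M1): ['J2', 'J5', 'J4']
Group 2 (M1>M2, sort desc M2): ['J1', 'J3']
Sequence: J2 → J5 → J4 → J1 → J3
Makespan calculation:
  J2: M1 done=5, M2 done=23
  J5: M1 done=12, M2 done=38
  J4: M1 done=29, M2 done=56
  J1: M1 done=49, M2 done=73
  J3: M1 done=68, M2 done=76
= Sequence: J2 → J5 → J4 → J1 → J3, Makespan: 76


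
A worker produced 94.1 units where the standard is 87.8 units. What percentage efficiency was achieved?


Efficiency = (actual / standard) × 100
= (94.1 / 87.8) × 100
= 107.2%


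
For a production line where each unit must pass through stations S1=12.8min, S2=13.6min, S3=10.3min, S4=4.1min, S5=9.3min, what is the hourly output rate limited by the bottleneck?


Bottleneck = longest station time
Station times: [12.8, 13.6, 10.3, 4.1, 9.3]
Max = 13.6 min
Rate = 60 / 13.6
= 4.41 units/hour (bottleneck: 13.6min)


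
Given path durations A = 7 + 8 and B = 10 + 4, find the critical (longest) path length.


Path A: 7 + 8 = 15
Path B: 10 + 4 = 14
Critical path = longest = max(15, 14)
= 15 (Path A)


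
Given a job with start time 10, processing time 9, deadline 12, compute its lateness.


Completion = 10 + 9 = 19
Lateness = C - d = 19 - 12
= 7


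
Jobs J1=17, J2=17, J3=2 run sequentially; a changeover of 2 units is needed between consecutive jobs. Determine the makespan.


Makespan = Σ processing + (n-1) × setup
= (17 + 17 + 2) + (3-1)×2
= 36 + 4
= 40 time units


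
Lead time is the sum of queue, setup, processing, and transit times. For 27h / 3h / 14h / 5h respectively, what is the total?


Lead time = queue + setup + processing + transit
= 27 + 3 + 14 + 5
= 49 hours


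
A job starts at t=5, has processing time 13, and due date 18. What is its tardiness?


Completion = start + processing = 5 + 13 = 18
Tardiness = max(0, C - d) = max(0, 18 - 18)
= max(0, 0)
= 0


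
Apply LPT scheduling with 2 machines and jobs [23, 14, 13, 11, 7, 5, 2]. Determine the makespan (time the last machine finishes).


Jobs (LPT sorted): [23, 14, 13, 11, 7, 5, 2]
Machines: 2
  J=23 → Machine 1 (load: 0+23=23)
  J=14 → Machine 2 (load: 0+14=14)
  J=13 → Machine 2 (load: 14+13=27)
  J=11 → Machine 1 (load: 23+11=34)
  J=7 → Machine 2 (load: 27+7=34)
  J=5 → Machine 1 (load: 34+5=39)
  J=2 → Machine 2 (load: 34+2=36)
Machine loads: [39, 36]
Makespan = max = 39 time units


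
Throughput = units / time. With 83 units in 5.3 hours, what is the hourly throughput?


Throughput = units / time
= 83 / 5.3
= 15.7 units/hour


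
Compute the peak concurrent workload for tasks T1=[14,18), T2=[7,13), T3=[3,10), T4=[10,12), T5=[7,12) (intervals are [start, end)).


Check each time point for overlaps:
  t=7: 3 tasks active (T2, T3, T5)
Max concurrent = 3


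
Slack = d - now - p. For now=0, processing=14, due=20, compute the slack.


Slack = due - current_time - processing
= 20 - 0 - 14
= 6


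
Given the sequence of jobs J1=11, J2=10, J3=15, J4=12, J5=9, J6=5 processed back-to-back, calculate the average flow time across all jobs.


Completion times:
  J1: completes at 11
  J2: completes at 21
  J3: completes at 36
  J4: completes at 48
  J5: completes at 57
  J6: completes at 62
Sum = 235
Average = 235/6
= 39.17


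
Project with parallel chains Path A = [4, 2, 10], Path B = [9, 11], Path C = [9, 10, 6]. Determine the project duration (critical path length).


Path A: 4 + 2 + 10 = 16
Path B: 9 + 11 = 20
Path C: 9 + 10 + 6 = 25
Critical path = longest = max(16, 20, 25)
= 25 (Path C)


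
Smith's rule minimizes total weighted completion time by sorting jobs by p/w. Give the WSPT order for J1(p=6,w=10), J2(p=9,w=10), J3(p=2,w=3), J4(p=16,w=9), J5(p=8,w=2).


WSPT (Smith's rule): sort by p/w ascending
  J1: p/w = 6/10 = 0.600
  J3: p/w = 2/3 = 0.667
  J2: p/w = 9/10 = 0.900
  J4: p/w = 16/9 = 1.778
  J5: p/w = 8/2 = 4.000
Order: J1 → J3 → J2 → J4 → J5


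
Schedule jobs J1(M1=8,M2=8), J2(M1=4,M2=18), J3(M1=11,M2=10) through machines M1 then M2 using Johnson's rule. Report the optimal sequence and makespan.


Johnson's rule:
Group 1 (M1≤M2, sort by M1): ['J2', 'J1']
Group 2 (M1>M2, sort desc M2): ['J3']
Sequence: J2 → J1 → J3
Makespan calculation:
  J2: M1 done=4, M2 done=22
  J1: M1 done=12, M2 done=30
  J3: M1 done=23, M2 done=40
= Sequence: J2 → J1 → J3, Makespan: 40


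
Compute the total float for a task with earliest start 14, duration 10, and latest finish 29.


EF = ES + duration = 14 + 10 = 24
LS = LF - duration = 29 - 10 = 19
Total Float = LF - EF = 29 - 24
(or LS - ES = 19 - 14)
= 5


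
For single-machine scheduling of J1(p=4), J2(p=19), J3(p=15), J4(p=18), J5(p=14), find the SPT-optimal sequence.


SPT: sort by shortest processing time
  J1: p=4
  J5: p=14
  J3: p=15
  J4: p=18
  J2: p=19
Order: J1 → J5 → J3 → J4 → J2


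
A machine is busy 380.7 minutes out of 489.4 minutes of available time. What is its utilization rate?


Utilization = busy / total × 100
= 380.7 / 489.4 × 100
= 77.8%


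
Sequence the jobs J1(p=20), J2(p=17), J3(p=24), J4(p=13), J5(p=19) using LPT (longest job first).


LPT: sort by longest processing time first
  J3: p=24
  J1: p=20
  J5: p=19
  J2: p=17
  J4: p=13
Order: J3 → J1 → J5 → J2 → J4


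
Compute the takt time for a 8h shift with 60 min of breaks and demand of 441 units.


Available = 8×60 - 60 = 420 min
Takt time = 420 / 441
= 0.95 min/unit


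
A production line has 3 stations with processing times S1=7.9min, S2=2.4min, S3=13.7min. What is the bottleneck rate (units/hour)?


Bottleneck = longest station time
Station times: [7.9, 2.4, 13.7]
Max = 13.7 min
Rate = 60 / 13.7
= 4.38 units/hour (bottleneck: 13.7min)


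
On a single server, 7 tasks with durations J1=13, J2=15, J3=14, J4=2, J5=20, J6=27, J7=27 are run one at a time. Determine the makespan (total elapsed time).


Sequential makespan: sum all processing times
= 13 + 15 + 14 + 2 + 20 + 27 + 27
= 118 time units


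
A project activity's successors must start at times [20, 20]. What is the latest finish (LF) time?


LF = min of all successor start times
Successors start at: [20, 20]
LF = min(20, 20)
= 20


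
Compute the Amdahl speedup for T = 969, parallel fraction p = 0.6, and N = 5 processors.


Amdahl's law: T_p = T × ((1-p) + p/N)
= 969 × ((1-0.6) + 0.6/5)
= 969 × (0.40 + 0.1200)
= 969 × 0.5200
= 503.88
Speedup = 969/503.88
= 1.92×


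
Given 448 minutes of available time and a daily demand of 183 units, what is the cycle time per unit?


Cycle time = available time / demand
= 448 / 183
= 2.45 min/unit


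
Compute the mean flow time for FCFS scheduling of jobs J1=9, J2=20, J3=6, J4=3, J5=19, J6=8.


Completion times:
  J1: completes at 9
  J2: completes at 29
  J3: completes at 35
  J4: completes at 38
  J5: completes at 57
  J6: completes at 65
Sum = 233
Average = 233/6
= 38.83


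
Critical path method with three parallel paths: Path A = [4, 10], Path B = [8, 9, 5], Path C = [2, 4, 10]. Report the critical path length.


Path A: 4 + 10 = 14
Path B: 8 + 9 + 5 = 22
Path C: 2 + 4 + 10 = 16
Critical path = longest = max(14, 22, 16)
= 22 (Path B)


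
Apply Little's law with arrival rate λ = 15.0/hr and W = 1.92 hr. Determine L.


Little's law: L = λ × W
= 15.0 × 1.92
= 28.80


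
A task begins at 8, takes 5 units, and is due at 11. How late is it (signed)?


Completion = 8 + 5 = 13
Lateness = C - d = 13 - 11
= 2


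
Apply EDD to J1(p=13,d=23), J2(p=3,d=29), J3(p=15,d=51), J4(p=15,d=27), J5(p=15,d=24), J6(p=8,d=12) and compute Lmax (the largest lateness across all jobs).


EDD order: J6 → J1 → J5 → J4 → J2 → J3
Completion and lateness:
  J6: C=8, d=12, L=8-12=-4
  J1: C=21, d=23, L=21-23=-2
  J5: C=36, d=24, L=36-24=12
  J4: C=51, d=27, L=51-27=24
  J2: C=54, d=29, L=54-29=25
  J3: C=69, d=51, L=69-51=18
Lmax = max(-4, -2, 12, 24, 25, 18)
= 25


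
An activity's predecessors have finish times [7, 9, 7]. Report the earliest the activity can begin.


ES = max of all predecessor completion times
Predecessors: [7, 9, 7]
ES = max(7, 9, 7)
= 9


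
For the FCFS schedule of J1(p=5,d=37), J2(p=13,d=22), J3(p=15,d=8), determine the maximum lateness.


Lateness per job (L = C - d):
  J1: C=5, d=37, L=-32
  J2: C=18, d=22, L=-4
  J3: C=33, d=8, L=25
Lmax = max(-32, -4, 25)
= 25


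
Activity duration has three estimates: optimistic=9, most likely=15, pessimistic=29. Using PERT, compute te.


te = (o + 4m + p) / 6
= (9 + 4×15 + 29) / 6
= (9 + 60 + 29) / 6
= 98 / 6
= 16.33


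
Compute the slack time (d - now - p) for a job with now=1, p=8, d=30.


Slack = due - current_time - processing
= 30 - 1 - 8
= 21


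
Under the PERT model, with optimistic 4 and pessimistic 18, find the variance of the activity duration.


σ² = ((p - o) / 6)² = (p - o)² / 36
= (18 - 4)² / 36
= 14² / 36
= 196 / 36
= 5.4444


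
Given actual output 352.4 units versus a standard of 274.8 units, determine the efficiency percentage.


Efficiency = (actual / standard) × 100
= (352.4 / 274.8) × 100
= 128.2%


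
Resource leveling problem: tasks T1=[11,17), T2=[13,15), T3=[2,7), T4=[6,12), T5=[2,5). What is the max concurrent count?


Check each time point for overlaps:
  t=2: 2 tasks active (T3, T5)
Max concurrent = 2


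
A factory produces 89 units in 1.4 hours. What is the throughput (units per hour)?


Throughput = units / time
= 89 / 1.4
= 63.6 units/hour


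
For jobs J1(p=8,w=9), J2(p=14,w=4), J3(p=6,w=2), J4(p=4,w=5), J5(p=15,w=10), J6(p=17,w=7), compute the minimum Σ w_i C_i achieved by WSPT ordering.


WSPT order (by p/w): J4 → J1 → J5 → J6 → J3 → J2
  J4: C=4, w·C=5×4=20
  J1: C=12, w·C=9×12=108
  J5: C=27, w·C=10×27=270
  J6: C=44, w·C=7×44=308
  J3: C=50, w·C=2×50=100
  J2: C=64, w·C=4×64=256
Σ w·C = 1062
= 1062


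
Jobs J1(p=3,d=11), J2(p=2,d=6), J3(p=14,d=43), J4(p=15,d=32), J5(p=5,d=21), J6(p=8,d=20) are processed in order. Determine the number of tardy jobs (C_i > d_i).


Completion vs due date:
  J1: C=3, d=11 → on time
  J2: C=5, d=6 → on time
  J3: C=19, d=43 → on time
  J4: C=34, d=32 → TARDY
  J5: C=39, d=21 → TARDY
  J6: C=47, d=20 → TARDY
Tardy jobs: J4, J5, J6
Count = 3


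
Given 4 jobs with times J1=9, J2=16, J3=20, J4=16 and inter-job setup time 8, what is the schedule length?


Makespan = Σ processing + (n-1) × setup
= (9 + 16 + 20 + 16) + (4-1)×8
= 61 + 24
= 85 time units


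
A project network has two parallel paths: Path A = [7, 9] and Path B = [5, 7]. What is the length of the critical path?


Path A: 7 + 9 = 16
Path B: 5 + 7 = 12
Critical path = longest = max(16, 12)
= 16 (Path A)


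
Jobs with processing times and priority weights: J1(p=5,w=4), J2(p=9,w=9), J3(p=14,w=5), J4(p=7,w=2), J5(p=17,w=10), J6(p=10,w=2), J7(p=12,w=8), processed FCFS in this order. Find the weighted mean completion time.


Completion times:
  J1: C=5, w×C=4×5=20
  J2: C=14, w×C=9×14=126
  J3: C=28, w×C=5×28=140
  J4: C=35, w×C=2×35=70
  J5: C=52, w×C=10×52=520
  J6: C=62, w×C=2×62=124
  J7: C=74, w×C=8×74=592
Sum w×C = 1592
Sum w = 40
Weighted avg = 1592/40
= 39.80


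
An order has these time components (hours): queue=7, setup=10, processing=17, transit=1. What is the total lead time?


Lead time = queue + setup + processing + transit
= 7 + 10 + 17 + 1
= 35 hours


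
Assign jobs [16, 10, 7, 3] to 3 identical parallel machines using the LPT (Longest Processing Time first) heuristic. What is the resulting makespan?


Jobs (LPT sorted): [16, 10, 7, 3]
Machines: 3
  J=16 → Machine 1 (load: 0+16=16)
  J=10 → Machine 2 (load: 0+10=10)
  J=7 → Machine 3 (load: 0+7=7)
  J=3 → Machine 3 (load: 7+3=10)
Machine loads: [16, 10, 10]
Makespan = max = 16 time units


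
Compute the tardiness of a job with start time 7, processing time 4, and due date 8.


Completion = start + processing = 7 + 4 = 11
Tardiness = max(0, C - d) = max(0, 11 - 8)
= max(0, 3)
= 3


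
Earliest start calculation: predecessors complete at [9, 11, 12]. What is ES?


ES = max of all predecessor completion times
Predecessors: [9, 11, 12]
ES = max(9, 11, 12)
= 12


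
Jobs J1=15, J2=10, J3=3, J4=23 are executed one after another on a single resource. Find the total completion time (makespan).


Sequential makespan: sum all processing times
= 15 + 10 + 3 + 23
= 51 time units


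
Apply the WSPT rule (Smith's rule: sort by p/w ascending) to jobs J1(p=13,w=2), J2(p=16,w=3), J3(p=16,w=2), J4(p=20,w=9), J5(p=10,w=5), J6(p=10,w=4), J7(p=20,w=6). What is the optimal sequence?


WSPT (Smith's rule): sort by p/w ascending
  J5: p/w = 10/5 = 2.000
  J4: p/w = 20/9 = 2.222
  J6: p/w = 10/4 = 2.500
  J7: p/w = 20/6 = 3.333
  J2: p/w = 16/3 = 5.333
  J1: p/w = 13/2 = 6.500
  J3: p/w = 16/2 = 8.000
Order: J5 → J4 → J6 → J7 → J2 → J1 → J3


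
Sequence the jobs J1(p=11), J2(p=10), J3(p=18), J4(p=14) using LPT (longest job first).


LPT: sort by longest processing time first
  J3: p=18
  J4: p=14
  J1: p=11
  J2: p=10
Order: J3 → J4 → J1 → J2


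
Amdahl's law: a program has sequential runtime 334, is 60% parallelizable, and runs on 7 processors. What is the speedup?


Amdahl's law: T_p = T × ((1-p) + p/N)
= 334 × ((1-0.6) + 0.6/7)
= 334 × (0.40 + 0.0857)
= 334 × 0.4857
= 162.23
Speedup = 334/162.23
= 2.06×


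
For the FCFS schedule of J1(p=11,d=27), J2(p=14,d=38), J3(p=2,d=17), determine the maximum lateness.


Lateness per job (L = C - d):
  J1: C=11, d=27, L=-16
  J2: C=25, d=38, L=-13
  J3: C=27, d=17, L=10
Lmax = max(-16, -13, 10)
= 10


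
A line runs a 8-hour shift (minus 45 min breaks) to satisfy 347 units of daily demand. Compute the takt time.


Available = 8×60 - 45 = 435 min
Takt time = 435 / 347
= 1.25 min/unit


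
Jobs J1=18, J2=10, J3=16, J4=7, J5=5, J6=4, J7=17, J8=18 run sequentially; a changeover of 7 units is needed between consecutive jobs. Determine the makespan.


Makespan = Σ processing + (n-1) × setup
= (18 + 10 + 16 + 7 + 5 + 4 + 17 + 18) + (8-1)×7
= 95 + 49
= 144 time units


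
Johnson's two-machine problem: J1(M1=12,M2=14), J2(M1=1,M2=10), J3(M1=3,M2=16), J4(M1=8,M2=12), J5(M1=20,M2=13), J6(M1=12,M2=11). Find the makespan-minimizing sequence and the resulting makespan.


Johnson's rule:
Group 1 (M1≤M2, sort by M1): ['J2', 'J3', 'J4', 'J1']
Group 2 (M1>M2, sort desc M2): ['J5', 'J6']
Sequence: J2 → J3 → J4 → J1 → J5 → J6
Makespan calculation:
  J2: M1 done=1, M2 done=11
  J3: M1 done=4, M2 done=27
  J4: M1 done=12, M2 done=39
  J1: M1 done=24, M2 done=53
  J5: M1 done=44, M2 done=66
  J6: M1 done=56, M2 done=77
= Sequence: J2 → J3 → J4 → J1 → J5 → J6, Makespan: 77


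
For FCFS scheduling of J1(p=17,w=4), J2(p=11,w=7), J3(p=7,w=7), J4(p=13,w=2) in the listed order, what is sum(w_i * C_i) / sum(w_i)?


Completion times:
  J1: C=17, w×C=4×17=68
  J2: C=28, w×C=7×28=196
  J3: C=35, w×C=7×35=245
  J4: C=48, w×C=2×48=96
Sum w×C = 605
Sum w = 20
Weighted avg = 605/20
= 30.25


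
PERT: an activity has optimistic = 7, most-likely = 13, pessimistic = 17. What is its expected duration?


te = (o + 4m + p) / 6
= (7 + 4×13 + 17) / 6
= (7 + 52 + 17) / 6
= 76 / 6
= 12.67


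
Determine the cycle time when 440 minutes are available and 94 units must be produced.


Cycle time = available time / demand
= 440 / 94
= 4.68 min/unit


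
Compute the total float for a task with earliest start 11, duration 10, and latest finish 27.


EF = ES + duration = 11 + 10 = 21
LS = LF - duration = 27 - 10 = 17
Total Float = LF - EF = 27 - 21
(or LS - ES = 17 - 11)
= 6


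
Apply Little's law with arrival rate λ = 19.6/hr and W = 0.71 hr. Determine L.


Little's law: L = λ × W
= 19.6 × 0.71
= 13.92


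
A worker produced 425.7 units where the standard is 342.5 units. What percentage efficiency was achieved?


Efficiency = (actual / standard) × 100
= (425.7 / 342.5) × 100
= 124.3%


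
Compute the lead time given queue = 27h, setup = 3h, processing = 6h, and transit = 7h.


Lead time = queue + setup + processing + transit
= 27 + 3 + 6 + 7
= 43 hours


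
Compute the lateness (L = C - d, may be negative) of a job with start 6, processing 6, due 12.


Completion = 6 + 6 = 12
Lateness = C - d = 12 - 12
= 0


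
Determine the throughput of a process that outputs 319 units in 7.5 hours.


Throughput = units / time
= 319 / 7.5
= 42.5 units/hour


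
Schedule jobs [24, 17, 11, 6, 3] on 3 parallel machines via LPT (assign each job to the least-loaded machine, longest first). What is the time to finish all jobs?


Jobs (LPT sorted): [24, 17, 11, 6, 3]
Machines: 3
  J=24 → Machine 1 (load: 0+24=24)
  J=17 → Machine 2 (load: 0+17=17)
  J=11 → Machine 3 (load: 0+11=11)
  J=6 → Machine 3 (load: 11+6=17)
  J=3 → Machine 2 (load: 17+3=20)
Machine loads: [24, 20, 17]
Makespan = max = 24 time units


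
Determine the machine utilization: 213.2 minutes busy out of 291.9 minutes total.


Utilization = busy / total × 100
= 213.2 / 291.9 × 100
= 73.0%


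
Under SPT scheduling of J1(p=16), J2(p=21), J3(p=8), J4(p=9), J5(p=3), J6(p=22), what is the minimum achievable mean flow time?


SPT order: J5 → J3 → J4 → J1 → J2 → J6
Completion times:
  J5: C=3
  J3: C=11
  J4: C=20
  J1: C=36
  J2: C=57
  J6: C=79
Sum = 206, n = 6
Mean flow = 206/6
= 34.33


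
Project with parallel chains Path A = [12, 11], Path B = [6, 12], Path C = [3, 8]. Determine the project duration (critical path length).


Path A: 12 + 11 = 23
Path B: 6 + 12 = 18
Path C: 3 + 8 = 11
Critical path = longest = max(23, 18, 11)
= 23 (Path A)


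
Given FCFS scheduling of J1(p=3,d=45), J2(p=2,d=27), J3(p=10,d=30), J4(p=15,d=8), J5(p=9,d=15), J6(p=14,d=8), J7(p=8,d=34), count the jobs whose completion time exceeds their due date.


Completion vs due date:
  J1: C=3, d=45 → on time
  J2: C=5, d=27 → on time
  J3: C=15, d=30 → on time
  J4: C=30, d=8 → TARDY
  J5: C=39, d=15 → TARDY
  J6: C=53, d=8 → TARDY
  J7: C=61, d=34 → TARDY
Tardy jobs: J4, J5, J6, J7
Count = 4


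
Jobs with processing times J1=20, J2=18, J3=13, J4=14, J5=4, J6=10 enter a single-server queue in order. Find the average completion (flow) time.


Completion times:
  J1: completes at 20
  J2: completes at 38
  J3: completes at 51
  J4: completes at 65
  J5: completes at 69
  J6: completes at 79
Sum = 322
Average = 322/6
= 53.67


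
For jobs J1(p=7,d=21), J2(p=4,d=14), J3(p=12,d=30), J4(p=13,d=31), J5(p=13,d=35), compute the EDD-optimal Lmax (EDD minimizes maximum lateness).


EDD order: J2 → J1 → J3 → J4 → J5
Completion and lateness:
  J2: C=4, d=14, L=4-14=-10
  J1: C=11, d=21, L=11-21=-10
  J3: C=23, d=30, L=23-30=-7
  J4: C=36, d=31, L=36-31=5
  J5: C=49, d=35, L=49-35=14
Lmax = max(-10, -10, -7, 5, 14)
= 14


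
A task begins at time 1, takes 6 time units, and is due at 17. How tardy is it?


Completion = start + processing = 1 + 6 = 7
Tardiness = max(0, C - d) = max(0, 7 - 17)
= max(0, -10)
= 0


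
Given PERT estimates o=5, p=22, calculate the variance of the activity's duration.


σ² = ((p - o) / 6)² = (p - o)² / 36
= (22 - 5)² / 36
= 17² / 36
= 289 / 36
= 8.0278


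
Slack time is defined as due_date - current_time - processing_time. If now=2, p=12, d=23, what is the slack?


Slack = due - current_time - processing
= 23 - 2 - 12
= 9


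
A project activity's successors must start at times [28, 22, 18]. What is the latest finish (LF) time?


LF = min of all successor start times
Successors start at: [28, 22, 18]
LF = min(28, 22, 18)
= 18


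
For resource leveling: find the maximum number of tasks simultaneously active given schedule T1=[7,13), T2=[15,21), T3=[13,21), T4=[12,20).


Check each time point for overlaps:
  t=15: 3 tasks active (T2, T3, T4)
Max concurrent = 3


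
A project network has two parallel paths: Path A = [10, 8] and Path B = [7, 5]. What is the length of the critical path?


Path A: 10 + 8 = 18
Path B: 7 + 5 = 12
Critical path = longest = max(18, 12)
= 18 (Path A)


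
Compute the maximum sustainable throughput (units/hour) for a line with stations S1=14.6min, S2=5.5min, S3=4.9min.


Bottleneck = longest station time
Station times: [14.6, 5.5, 4.9]
Max = 14.6 min
Rate = 60 / 14.6
= 4.11 units/hour (bottleneck: 14.6min)


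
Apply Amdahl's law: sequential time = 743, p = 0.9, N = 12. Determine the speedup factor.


Amdahl's law: T_p = T × ((1-p) + p/N)
= 743 × ((1-0.9) + 0.9/12)
= 743 × (0.10 + 0.0750)
= 743 × 0.1750
= 130.03
Speedup = 743/130.03
= 5.71×


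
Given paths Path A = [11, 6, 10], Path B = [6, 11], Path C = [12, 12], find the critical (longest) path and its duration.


Path A: 11 + 6 + 10 = 27
Path B: 6 + 11 = 17
Path C: 12 + 12 = 24
Critical path = longest = max(27, 17, 24)
= 27 (Path A)


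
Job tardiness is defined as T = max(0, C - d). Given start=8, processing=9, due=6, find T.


Completion = start + processing = 8 + 9 = 17
Tardiness = max(0, C - d) = max(0, 17 - 6)
= max(0, 11)
= 11


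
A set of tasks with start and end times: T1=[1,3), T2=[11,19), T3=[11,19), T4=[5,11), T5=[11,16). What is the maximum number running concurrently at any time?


Check each time point for overlaps:
  t=11: 3 tasks active (T2, T3, T5)
Max concurrent = 3


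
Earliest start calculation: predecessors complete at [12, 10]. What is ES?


ES = max of all predecessor completion times
Predecessors: [12, 10]
ES = max(12, 10)
= 12


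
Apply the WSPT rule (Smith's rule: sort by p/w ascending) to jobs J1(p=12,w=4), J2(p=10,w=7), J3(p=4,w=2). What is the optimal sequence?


WSPT (Smith's rule): sort by p/w ascending
  J2: p/w = 10/7 = 1.429
  J3: p/w = 4/2 = 2.000
  J1: p/w = 12/4 = 3.000
Order: J2 → J3 → J1


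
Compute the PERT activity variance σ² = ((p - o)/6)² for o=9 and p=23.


σ² = ((p - o) / 6)² = (p - o)² / 36
= (23 - 9)² / 36
= 14² / 36
= 196 / 36
= 5.4444


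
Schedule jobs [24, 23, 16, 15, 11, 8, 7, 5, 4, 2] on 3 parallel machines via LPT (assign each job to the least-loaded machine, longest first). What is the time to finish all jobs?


Jobs (LPT sorted): [24, 23, 16, 15, 11, 8, 7, 5, 4, 2]
Machines: 3
  J=24 → Machine 1 (load: 0+24=24)
  J=23 → Machine 2 (load: 0+23=23)
  J=16 → Machine 3 (load: 0+16=16)
  J=15 → Machine 3 (load: 16+15=31)
  J=11 → Machine 2 (load: 23+11=34)
  J=8 → Machine 1 (load: 24+8=32)
  J=7 → Machine 3 (load: 31+7=38)
  J=5 → Machine 1 (load: 32+5=37)
  J=4 → Machine 2 (load: 34+4=38)
  J=2 → Machine 1 (load: 37+2=39)
Machine loads: [39, 38, 38]
Makespan = max = 39 time units


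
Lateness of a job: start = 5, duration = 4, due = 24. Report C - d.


Completion = 5 + 4 = 9
Lateness = C - d = 9 - 24
= -15


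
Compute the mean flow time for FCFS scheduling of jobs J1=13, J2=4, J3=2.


Completion times:
  J1: completes at 13
  J2: completes at 17
  J3: completes at 19
Sum = 49
Average = 49/3
= 16.33


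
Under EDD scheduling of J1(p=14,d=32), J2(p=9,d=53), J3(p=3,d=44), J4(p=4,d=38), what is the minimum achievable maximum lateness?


EDD order: J1 → J4 → J3 → J2
Completion and lateness:
  J1: C=14, d=32, L=14-32=-18
  J4: C=18, d=38, L=18-38=-20
  J3: C=21, d=44, L=21-44=-23
  J2: C=30, d=53, L=30-53=-23
Lmax = max(-18, -20, -23, -23)
= -18


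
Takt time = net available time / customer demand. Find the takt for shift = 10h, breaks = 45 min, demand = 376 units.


Available = 10×60 - 45 = 555 min
Takt time = 555 / 376
= 1.48 min/unit


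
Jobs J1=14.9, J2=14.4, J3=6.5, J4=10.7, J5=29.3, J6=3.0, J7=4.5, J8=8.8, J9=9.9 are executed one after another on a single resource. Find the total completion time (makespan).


Sequential makespan: sum all processing times
= 14.9 + 14.4 + 6.5 + 10.7 + 29.3 + 3.0 + 4.5 + 8.8 + 9.9
= 102.0 time units


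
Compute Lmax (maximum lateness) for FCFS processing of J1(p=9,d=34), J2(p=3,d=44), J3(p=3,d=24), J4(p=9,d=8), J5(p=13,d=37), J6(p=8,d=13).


Lateness per job (L = C - d):
  J1: C=9, d=34, L=-25
  J2: C=12, d=44, L=-32
  J3: C=15, d=24, L=-9
  J4: C=24, d=8, L=16
  J5: C=37, d=37, L=0
  J6: C=45, d=13, L=32
Lmax = max(-25, -32, -9, 16, 0, 32)
= 32


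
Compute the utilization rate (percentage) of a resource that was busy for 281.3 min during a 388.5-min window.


Utilization = busy / total × 100
= 281.3 / 388.5 × 100
= 72.4%


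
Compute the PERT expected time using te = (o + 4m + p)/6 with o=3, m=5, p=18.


te = (o + 4m + p) / 6
= (3 + 4×5 + 18) / 6
= (3 + 20 + 18) / 6
= 41 / 6
= 6.83


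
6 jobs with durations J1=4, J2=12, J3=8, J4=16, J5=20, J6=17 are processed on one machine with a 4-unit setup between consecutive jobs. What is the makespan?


Makespan = Σ processing + (n-1) × setup
= (4 + 12 + 8 + 16 + 20 + 17) + (6-1)×4
= 77 + 20
= 97 time units


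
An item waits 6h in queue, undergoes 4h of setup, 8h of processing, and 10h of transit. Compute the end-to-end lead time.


Lead time = queue + setup + processing + transit
= 6 + 4 + 8 + 10
= 28 hours


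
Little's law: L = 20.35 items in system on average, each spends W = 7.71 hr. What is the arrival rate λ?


Little's law: L = λW → λ = L / W
= 20.35 / 7.71
= 2.64 per hour


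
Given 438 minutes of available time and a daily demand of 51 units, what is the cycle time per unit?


Cycle time = available time / demand
= 438 / 51
= 8.59 min/unit


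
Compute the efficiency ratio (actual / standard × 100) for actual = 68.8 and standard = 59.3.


Efficiency = (actual / standard) × 100
= (68.8 / 59.3) × 100
= 116.0%


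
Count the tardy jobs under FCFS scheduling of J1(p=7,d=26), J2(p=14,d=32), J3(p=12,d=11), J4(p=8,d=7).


Completion vs due date:
  J1: C=7, d=26 → on time
  J2: C=21, d=32 → on time
  J3: C=33, d=11 → TARDY
  J4: C=41, d=7 → TARDY
Tardy jobs: J3, J4
Count = 2


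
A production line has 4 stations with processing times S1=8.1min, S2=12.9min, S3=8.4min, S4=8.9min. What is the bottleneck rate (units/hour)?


Bottleneck = longest station time
Station times: [8.1, 12.9, 8.4, 8.9]
Max = 12.9 min
Rate = 60 / 12.9
= 4.65 units/hour (bottleneck: 12.9min)


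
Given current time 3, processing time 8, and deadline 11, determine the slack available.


Slack = due - current_time - processing
= 11 - 3 - 8
= 0


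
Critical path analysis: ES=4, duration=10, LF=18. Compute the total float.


EF = ES + duration = 4 + 10 = 14
LS = LF - duration = 18 - 10 = 8
Total Float = LF - EF = 18 - 14
(or LS - ES = 8 - 4)
= 4


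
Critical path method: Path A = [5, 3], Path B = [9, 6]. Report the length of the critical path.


Path A: 5 + 3 = 8
Path B: 9 + 6 = 15
Critical path = longest = max(8, 15)
= 15 (Path B)


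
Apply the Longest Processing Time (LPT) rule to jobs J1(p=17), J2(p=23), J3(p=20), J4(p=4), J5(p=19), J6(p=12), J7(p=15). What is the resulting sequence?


LPT: sort by longest processing time first
  J2: p=23
  J3: p=20
  J5: p=19
  J1: p=17
  J7: p=15
  J6: p=12
  J4: p=4
Order: J2 → J3 → J5 → J1 → J7 → J6 → J4
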